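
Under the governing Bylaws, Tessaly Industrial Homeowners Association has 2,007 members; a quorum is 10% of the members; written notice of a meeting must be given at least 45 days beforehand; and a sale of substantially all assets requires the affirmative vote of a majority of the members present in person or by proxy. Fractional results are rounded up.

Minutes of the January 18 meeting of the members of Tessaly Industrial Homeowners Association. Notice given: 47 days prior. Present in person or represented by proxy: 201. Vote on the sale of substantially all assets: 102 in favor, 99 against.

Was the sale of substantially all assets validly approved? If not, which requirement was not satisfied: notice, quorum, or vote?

Notice: 47 days given; 45 required. Satisfied.
Quorum: 10% of 2,007 = 200.70, rounded up to 201; 201 present. Satisfied.
Vote: requires a majority of those present (201); a majority of 201 is 101, so 101 needed; 102 in favor. Satisfied.

Valid — all requirements satisfied.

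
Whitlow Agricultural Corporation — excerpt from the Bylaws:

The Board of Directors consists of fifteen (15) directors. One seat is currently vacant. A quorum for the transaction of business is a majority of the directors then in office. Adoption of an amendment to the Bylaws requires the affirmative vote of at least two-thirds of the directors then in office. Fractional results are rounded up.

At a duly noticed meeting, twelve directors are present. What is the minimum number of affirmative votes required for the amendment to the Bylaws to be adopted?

10

The amendment to the Bylaws requires two-thirds of the directors then in office (14).
2/3 of 14 = 9.33, rounded up to 10.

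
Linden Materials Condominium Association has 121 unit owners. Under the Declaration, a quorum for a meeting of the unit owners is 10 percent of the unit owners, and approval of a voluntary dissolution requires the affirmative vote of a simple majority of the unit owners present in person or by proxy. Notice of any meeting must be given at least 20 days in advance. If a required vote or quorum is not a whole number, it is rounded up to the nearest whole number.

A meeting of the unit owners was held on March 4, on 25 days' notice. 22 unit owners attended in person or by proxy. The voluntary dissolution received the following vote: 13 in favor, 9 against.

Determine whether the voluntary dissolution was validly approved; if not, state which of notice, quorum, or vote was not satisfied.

Notice: 25 days given; 20 required. Satisfied.
Quorum: 10% of 121 = 12.10, rounded up to 13; 22 present. Satisfied.
Vote: requires a majority of those present (22); a majority of 22 is 12, so 12 needed; 13 in favor. Satisfied.

Valid — all requirements satisfied.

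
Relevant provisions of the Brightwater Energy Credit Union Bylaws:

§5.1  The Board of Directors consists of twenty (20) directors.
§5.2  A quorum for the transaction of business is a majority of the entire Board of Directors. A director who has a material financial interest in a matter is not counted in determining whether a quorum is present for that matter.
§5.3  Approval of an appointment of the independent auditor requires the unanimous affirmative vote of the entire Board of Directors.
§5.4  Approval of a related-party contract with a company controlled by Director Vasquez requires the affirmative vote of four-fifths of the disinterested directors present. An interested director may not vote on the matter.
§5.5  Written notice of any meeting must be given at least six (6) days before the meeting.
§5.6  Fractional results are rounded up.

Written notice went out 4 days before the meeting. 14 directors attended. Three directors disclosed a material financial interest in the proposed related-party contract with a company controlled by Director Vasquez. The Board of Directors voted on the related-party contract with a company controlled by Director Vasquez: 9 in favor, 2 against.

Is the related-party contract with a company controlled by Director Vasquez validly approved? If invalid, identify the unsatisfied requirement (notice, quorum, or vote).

Invalid — notice requirement not satisfied.

Notice: 4 days given; 6 required (4 < 6). Not satisfied.
Quorum: 14 present, but the 3 interested directors do not count, leaving 11. Quorum is 11. Satisfied.
Vote: the related-party contract with a company controlled by Director Vasquez requires four-fifths of the disinterested directors present (14 − 3 = 11). 4/5 of 11 = 8.80, rounded up to 9, so 9 affirmative votes are needed; 9 voted in favor. Satisfied.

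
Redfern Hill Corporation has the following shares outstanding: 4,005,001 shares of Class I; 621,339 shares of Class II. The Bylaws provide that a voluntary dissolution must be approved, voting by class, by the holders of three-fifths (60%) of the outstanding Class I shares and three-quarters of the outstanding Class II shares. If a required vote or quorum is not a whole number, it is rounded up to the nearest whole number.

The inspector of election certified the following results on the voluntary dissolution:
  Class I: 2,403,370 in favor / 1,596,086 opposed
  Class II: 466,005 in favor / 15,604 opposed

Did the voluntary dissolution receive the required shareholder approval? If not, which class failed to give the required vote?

Approved — every class gave the required vote.

Class I: 3/5 of 4005001 = 2403000.60, rounded up to 2403001; 2,403,001 required, 2,403,370 in favor — approved.
Class II: 3/4 of 621339 = 466004.25, rounded up to 466005; 466,005 required, 466,005 in favor — approved.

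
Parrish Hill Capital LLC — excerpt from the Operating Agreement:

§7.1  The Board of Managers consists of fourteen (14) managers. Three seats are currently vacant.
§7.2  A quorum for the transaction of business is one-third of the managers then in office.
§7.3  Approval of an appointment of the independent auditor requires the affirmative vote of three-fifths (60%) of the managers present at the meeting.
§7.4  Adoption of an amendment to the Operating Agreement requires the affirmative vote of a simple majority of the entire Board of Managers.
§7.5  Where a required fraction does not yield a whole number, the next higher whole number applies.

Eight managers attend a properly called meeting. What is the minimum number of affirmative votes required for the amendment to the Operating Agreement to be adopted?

The amendment to the Operating Agreement requires a majority of the entire Board of Managers (14).
A majority of 14 is 8.

8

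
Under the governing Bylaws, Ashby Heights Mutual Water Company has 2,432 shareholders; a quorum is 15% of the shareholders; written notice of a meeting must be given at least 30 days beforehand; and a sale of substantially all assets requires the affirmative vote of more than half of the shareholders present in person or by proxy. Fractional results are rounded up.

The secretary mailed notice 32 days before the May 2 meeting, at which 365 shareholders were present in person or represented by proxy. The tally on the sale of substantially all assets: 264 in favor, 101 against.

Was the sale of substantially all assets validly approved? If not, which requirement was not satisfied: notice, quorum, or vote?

Notice: 32 days given; 30 required. Satisfied.
Quorum: 15% of 2,432 = 364.80, rounded up to 365; 365 present. Satisfied.
Vote: requires a majority of those present (365); a majority of 365 is 183, so 183 needed; 264 in favor. Satisfied.

Valid — all requirements satisfied.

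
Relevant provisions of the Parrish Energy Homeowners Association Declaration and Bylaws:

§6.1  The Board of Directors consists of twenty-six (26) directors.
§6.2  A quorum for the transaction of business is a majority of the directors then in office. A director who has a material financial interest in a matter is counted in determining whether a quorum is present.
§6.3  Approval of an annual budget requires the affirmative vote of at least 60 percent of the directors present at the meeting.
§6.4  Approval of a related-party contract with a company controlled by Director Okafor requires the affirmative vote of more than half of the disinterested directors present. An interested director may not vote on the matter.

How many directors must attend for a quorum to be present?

A majority of 26 is 14.

14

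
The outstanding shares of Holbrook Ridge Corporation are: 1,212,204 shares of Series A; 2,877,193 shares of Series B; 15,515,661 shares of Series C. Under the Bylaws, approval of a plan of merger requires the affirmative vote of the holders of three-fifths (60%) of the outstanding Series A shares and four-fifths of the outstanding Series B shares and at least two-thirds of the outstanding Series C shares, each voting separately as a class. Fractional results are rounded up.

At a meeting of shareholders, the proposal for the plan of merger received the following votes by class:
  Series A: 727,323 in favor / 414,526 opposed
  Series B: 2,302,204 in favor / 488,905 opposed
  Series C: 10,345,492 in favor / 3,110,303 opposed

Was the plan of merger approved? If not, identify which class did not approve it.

Approved — every class gave the required vote.

Series A: 3/5 of 1212204 = 727322.40, rounded up to 727323; 727,323 required, 727,323 in favor — approved.
Series B: 4/5 of 2877193 = 2301754.40, rounded up to 2301755; 2,301,755 required, 2,302,204 in favor — approved.
Series C: 2/3 of 15515661 = 10343774; 10,343,774 required, 10,345,492 in favor — approved.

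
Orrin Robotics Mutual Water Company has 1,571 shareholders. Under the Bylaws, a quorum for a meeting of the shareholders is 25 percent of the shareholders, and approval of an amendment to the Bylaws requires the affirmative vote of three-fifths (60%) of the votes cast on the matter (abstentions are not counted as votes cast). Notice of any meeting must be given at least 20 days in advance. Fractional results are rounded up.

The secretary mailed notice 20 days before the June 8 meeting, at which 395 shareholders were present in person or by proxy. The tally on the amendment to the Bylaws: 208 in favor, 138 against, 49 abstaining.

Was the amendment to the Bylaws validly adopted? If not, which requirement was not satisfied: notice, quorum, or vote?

Notice: 20 days given; 20 required. Satisfied.
Quorum: 25% of 1,571 = 392.75, rounded up to 393; 395 present. Satisfied.
Vote: requires three-fifths of the votes cast (395 − 49 abstaining = 346); 3/5 of 346 = 207.60, rounded up to 208, so 208 needed; 208 in favor. Satisfied.

Valid — all requirements satisfied.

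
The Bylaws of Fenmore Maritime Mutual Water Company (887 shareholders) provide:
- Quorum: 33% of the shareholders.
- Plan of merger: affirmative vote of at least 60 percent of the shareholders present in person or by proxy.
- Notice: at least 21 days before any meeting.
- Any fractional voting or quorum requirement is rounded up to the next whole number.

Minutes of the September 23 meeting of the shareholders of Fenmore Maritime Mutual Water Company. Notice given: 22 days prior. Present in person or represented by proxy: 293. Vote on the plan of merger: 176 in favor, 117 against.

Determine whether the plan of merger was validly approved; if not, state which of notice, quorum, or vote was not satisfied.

Valid — all requirements satisfied.

Notice: 22 days given; 21 required. Satisfied.
Quorum: 33% of 887 = 292.71, rounded up to 293; 293 present. Satisfied.
Vote: requires three-fifths of those present (293); 3/5 of 293 = 175.80, rounded up to 176, so 176 needed; 176 in favor. Satisfied.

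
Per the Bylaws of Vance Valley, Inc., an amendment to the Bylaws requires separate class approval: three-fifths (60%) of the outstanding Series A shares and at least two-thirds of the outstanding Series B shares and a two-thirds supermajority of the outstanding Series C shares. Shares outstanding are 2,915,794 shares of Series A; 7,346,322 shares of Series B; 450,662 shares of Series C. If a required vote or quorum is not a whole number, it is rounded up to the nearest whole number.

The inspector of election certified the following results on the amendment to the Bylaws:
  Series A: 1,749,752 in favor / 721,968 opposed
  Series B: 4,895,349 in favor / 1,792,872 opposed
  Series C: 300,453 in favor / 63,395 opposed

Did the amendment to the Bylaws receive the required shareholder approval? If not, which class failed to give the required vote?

Series A: 3/5 of 2915794 = 1749476.40, rounded up to 1749477; 1,749,477 required, 1,749,752 in favor — approved.
Series B: 2/3 of 7346322 = 4897548; 4,897,548 required, 4,895,349 in favor — not approved.
Series C: 2/3 of 450662 = 300441.33, rounded up to 300442; 300,442 required, 300,453 in favor — approved.

Not approved — the Series B shares did not give the required vote.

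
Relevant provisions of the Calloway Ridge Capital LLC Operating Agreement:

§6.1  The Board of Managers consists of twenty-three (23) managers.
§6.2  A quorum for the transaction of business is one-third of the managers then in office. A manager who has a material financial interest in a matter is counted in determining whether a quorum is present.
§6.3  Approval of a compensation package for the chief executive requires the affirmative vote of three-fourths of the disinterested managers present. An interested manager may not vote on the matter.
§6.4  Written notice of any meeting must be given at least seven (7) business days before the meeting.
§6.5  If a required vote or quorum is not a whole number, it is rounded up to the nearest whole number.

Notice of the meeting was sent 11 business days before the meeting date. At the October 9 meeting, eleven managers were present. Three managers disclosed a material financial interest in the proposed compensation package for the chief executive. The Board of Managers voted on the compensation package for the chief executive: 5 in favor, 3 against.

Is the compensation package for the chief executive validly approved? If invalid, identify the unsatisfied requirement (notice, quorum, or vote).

Invalid — vote requirement not satisfied.

Notice: 11 business days given; 7 required (11 ≥ 7). Satisfied.
Quorum: 11 present (interested managers count toward quorum); quorum is 8. Satisfied.
Vote: the compensation package for the chief executive requires three-fourths of the disinterested managers present (11 − 3 = 8). 3/4 of 8 = 6, so 6 affirmative votes are needed; 5 voted in favor. Not satisfied.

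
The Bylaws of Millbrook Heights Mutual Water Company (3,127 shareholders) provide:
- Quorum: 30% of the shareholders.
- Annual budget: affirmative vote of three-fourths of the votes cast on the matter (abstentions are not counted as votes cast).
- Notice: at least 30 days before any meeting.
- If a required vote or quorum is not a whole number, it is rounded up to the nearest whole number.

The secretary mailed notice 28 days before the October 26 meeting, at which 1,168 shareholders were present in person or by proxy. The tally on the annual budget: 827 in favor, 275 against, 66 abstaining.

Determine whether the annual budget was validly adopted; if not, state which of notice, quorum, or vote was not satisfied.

Invalid — notice requirement not satisfied.

Notice: 28 days given; 30 required. Not satisfied.
Quorum: 30% of 3,127 = 938.10, rounded up to 939; 1,168 present. Satisfied.
Vote: requires three-fourths of the votes cast (1,168 − 66 abstaining = 1,102); 3/4 of 1102 = 826.50, rounded up to 827, so 827 needed; 827 in favor. Satisfied.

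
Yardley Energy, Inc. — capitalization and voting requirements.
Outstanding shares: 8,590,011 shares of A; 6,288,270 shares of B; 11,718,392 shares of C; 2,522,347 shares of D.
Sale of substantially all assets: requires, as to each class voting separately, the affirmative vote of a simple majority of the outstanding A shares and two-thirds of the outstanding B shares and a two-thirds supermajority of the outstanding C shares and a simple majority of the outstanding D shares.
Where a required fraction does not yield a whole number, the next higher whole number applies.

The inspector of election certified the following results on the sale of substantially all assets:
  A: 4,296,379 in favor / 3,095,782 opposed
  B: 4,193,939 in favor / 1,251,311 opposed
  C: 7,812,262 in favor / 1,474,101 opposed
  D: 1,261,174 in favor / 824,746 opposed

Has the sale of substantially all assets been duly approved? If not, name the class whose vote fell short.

Approved — every class gave the required vote.

A: a majority of 8590011 is 4295006; 4,295,006 required, 4,296,379 in favor — approved.
B: 2/3 of 6288270 = 4192180; 4,192,180 required, 4,193,939 in favor — approved.
C: 2/3 of 11718392 = 7812261.33, rounded up to 7812262; 7,812,262 required, 7,812,262 in favor — approved.
D: a majority of 2522347 is 1261174; 1,261,174 required, 1,261,174 in favor — approved.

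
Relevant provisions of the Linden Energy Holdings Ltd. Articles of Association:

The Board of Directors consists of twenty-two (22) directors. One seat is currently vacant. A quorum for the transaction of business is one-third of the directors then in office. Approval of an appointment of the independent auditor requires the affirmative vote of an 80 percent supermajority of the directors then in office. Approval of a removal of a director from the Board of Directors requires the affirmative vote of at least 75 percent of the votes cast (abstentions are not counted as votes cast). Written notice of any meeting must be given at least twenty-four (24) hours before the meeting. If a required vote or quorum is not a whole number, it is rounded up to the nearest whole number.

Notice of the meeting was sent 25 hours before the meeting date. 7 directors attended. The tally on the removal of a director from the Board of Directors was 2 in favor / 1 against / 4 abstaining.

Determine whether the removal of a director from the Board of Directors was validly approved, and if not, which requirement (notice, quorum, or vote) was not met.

Notice: 25 hours given; 24 required (25 ≥ 24). Satisfied.
Quorum: 7 present; quorum is 7. Satisfied.
Vote: the removal of a director from the Board of Directors requires three-fourths of the votes cast (7 present − 4 abstaining = 3). 3/4 of 3 = 2.25, rounded up to 3, so 3 affirmative votes are needed; 2 voted in favor. Not satisfied.

Invalid — vote requirement not satisfied.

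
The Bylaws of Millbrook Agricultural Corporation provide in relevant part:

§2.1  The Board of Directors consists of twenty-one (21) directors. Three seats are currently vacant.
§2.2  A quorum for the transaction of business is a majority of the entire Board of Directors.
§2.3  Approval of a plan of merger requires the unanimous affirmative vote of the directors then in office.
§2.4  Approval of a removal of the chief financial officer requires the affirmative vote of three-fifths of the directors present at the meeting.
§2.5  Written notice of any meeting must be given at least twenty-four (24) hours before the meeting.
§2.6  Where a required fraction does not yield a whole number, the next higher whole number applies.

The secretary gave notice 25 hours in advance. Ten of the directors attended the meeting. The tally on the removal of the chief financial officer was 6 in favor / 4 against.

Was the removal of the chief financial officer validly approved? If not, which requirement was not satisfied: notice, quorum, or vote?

Notice: 25 hours given; 24 required (25 ≥ 24). Satisfied.
Quorum: 10 present; quorum is 11. Not satisfied.
Vote: the removal of the chief financial officer requires three-fifths of the directors present (10). 3/5 of 10 = 6, so 6 affirmative votes are needed; 6 voted in favor. Satisfied. (Moot — without a quorum no business can be validly transacted.)

Invalid — quorum requirement not satisfied.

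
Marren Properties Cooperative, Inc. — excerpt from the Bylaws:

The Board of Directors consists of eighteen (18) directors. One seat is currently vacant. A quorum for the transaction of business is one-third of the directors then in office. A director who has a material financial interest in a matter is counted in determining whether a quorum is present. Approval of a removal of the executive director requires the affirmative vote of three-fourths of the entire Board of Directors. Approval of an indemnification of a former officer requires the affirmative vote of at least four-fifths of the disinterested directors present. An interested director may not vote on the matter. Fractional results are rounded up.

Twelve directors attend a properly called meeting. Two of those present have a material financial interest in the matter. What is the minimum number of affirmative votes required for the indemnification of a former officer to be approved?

The indemnification of a former officer requires four-fifths of the disinterested directors present (12 − 2 = 10).
4/5 of 10 = 8.

8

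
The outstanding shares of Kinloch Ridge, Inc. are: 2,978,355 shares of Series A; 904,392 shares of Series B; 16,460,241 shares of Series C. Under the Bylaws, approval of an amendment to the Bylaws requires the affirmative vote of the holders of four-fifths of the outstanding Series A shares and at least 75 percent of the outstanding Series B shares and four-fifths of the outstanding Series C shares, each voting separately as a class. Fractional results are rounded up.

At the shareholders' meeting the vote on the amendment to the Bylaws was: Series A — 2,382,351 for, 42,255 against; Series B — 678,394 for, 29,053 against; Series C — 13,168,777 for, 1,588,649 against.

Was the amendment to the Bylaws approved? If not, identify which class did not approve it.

Not approved — the Series A shares did not give the required vote.

Series A: 4/5 of 2978355 = 2382684; 2,382,684 required, 2,382,351 in favor — not approved.
Series B: 3/4 of 904392 = 678294; 678,294 required, 678,394 in favor — approved.
Series C: 4/5 of 16460241 = 13168192.80, rounded up to 13168193; 13,168,193 required, 13,168,777 in favor — approved.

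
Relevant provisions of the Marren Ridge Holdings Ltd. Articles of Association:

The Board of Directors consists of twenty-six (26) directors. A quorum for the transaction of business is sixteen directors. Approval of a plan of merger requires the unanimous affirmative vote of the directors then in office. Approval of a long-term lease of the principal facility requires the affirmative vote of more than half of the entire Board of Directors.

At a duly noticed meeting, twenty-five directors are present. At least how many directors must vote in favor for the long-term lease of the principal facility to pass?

The long-term lease of the principal facility requires a majority of the entire Board of Directors (26).
A majority of 26 is 14.

14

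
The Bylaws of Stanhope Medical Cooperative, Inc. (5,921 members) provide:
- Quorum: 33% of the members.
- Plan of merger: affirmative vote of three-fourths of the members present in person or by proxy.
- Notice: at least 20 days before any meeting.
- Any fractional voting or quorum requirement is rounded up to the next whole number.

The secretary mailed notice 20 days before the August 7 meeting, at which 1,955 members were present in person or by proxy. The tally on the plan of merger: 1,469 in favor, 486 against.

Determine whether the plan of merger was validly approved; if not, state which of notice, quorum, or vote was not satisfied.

Notice: 20 days given; 20 required. Satisfied.
Quorum: 33% of 5,921 = 1,953.93, rounded up to 1,954; 1,955 present. Satisfied.
Vote: requires three-fourths of those present (1,955); 3/4 of 1955 = 1466.25, rounded up to 1467, so 1,467 needed; 1,469 in favor. Satisfied.

Valid — all requirements satisfied.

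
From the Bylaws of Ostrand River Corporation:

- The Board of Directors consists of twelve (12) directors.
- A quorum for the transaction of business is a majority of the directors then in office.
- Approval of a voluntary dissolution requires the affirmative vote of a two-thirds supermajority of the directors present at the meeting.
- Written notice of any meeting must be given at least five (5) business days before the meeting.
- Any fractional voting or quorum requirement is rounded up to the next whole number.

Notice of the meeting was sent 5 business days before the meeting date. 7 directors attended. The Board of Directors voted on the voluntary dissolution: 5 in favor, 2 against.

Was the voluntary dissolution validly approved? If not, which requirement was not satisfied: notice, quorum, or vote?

Valid — all requirements satisfied.

Notice: 5 business days given; 5 required (5 ≥ 5). Satisfied.
Quorum: 7 present; quorum is 7. Satisfied.
Vote: the voluntary dissolution requires two-thirds of the directors present (7). 2/3 of 7 = 4.67, rounded up to 5, so 5 affirmative votes are needed; 5 voted in favor. Satisfied.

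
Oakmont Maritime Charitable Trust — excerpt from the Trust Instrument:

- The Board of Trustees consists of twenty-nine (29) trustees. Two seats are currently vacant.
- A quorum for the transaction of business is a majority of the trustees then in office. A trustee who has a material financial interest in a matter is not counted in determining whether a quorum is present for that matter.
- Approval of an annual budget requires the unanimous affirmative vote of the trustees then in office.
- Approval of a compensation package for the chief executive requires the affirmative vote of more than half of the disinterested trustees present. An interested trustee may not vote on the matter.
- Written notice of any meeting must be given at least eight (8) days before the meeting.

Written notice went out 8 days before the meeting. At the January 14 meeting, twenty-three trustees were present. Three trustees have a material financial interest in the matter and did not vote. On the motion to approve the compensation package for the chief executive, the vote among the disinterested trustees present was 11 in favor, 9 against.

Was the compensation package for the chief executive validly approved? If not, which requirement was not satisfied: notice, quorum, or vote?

Notice: 8 days given; 8 required (8 ≥ 8). Satisfied.
Quorum: 23 present, but the 3 interested trustees do not count, leaving 20. Quorum is 14. Satisfied.
Vote: the compensation package for the chief executive requires a majority of the disinterested trustees present (23 − 3 = 20). A majority of 20 is 11, so 11 affirmative votes are needed; 11 voted in favor. Satisfied.

Valid — all requirements satisfied.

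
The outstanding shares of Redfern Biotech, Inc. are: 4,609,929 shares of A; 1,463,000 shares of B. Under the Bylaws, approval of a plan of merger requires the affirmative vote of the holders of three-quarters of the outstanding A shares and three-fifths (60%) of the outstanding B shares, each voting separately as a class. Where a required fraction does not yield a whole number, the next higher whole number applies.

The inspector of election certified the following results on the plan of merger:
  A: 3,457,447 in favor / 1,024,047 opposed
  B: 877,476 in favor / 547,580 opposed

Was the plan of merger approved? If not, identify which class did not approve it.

A: 3/4 of 4609929 = 3457446.75, rounded up to 3457447; 3,457,447 required, 3,457,447 in favor — approved.
B: 3/5 of 1463000 = 877800; 877,800 required, 877,476 in favor — not approved.

Not approved — the B shares did not give the required vote.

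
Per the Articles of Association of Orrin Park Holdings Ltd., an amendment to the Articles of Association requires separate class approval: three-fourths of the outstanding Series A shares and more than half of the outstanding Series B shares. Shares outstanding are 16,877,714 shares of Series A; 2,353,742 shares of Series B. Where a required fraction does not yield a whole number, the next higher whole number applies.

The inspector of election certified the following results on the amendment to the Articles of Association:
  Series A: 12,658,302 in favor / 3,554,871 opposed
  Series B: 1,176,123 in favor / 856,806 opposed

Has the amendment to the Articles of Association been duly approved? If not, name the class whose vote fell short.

Series A: 3/4 of 16877714 = 12658285.50, rounded up to 12658286; 12,658,286 required, 12,658,302 in favor — approved.
Series B: a majority of 2353742 is 1176872; 1,176,872 required, 1,176,123 in favor — not approved.

Not approved — the Series B shares did not give the required vote.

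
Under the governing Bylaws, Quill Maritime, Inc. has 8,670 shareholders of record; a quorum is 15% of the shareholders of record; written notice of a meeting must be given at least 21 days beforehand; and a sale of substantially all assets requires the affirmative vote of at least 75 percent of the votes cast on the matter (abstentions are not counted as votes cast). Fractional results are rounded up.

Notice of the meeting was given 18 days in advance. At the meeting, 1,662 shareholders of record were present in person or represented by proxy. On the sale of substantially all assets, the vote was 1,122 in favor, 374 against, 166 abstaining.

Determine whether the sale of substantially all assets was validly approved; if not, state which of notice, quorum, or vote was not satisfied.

Invalid — notice requirement not satisfied.

Notice: 18 days given; 21 required. Not satisfied.
Quorum: 15% of 8,670 = 1,300.50, rounded up to 1,301; 1,662 present. Satisfied.
Vote: requires three-fourths of the votes cast (1,662 − 166 abstaining = 1,496); 3/4 of 1496 = 1122, so 1,122 needed; 1,122 in favor. Satisfied.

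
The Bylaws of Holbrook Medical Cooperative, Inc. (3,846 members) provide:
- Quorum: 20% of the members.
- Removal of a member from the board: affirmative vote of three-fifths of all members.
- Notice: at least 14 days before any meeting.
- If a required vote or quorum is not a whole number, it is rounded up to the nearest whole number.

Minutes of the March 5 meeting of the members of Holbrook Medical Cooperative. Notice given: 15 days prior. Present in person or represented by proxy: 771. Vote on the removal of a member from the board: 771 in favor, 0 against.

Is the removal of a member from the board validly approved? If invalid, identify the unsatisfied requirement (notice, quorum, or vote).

Notice: 15 days given; 14 required. Satisfied.
Quorum: 20% of 3,846 = 769.20, rounded up to 770; 771 present. Satisfied.
Vote: requires three-fifths of all members (3,846); 3/5 of 3846 = 2307.60, rounded up to 2308, so 2,308 needed; 771 in favor. Not satisfied.

Invalid — vote requirement not satisfied.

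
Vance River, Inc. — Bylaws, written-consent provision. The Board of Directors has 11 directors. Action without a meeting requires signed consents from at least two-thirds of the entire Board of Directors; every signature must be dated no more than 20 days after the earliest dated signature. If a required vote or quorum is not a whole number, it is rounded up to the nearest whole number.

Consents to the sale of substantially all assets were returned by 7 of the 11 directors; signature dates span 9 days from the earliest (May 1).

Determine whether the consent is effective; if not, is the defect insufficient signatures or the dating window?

Signatures required: at least two-thirds of 11 — 2/3 of 11 = 7.33, rounded up to 8, so 8 needed; 7 signed. Insufficient.
Dating window: the latest signature is 9 days after the earliest; the limit is 20 days. Within the window.

Not effective — insufficient signatures.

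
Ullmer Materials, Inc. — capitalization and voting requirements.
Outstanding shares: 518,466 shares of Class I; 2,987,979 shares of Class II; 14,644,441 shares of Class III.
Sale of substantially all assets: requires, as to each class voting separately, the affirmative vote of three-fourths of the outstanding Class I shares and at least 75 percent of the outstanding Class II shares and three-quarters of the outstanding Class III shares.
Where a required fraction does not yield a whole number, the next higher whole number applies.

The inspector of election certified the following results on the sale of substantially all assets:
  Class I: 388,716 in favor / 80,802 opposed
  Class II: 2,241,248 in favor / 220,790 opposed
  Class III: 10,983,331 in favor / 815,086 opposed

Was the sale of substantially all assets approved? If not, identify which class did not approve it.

Class I: 3/4 of 518466 = 388849.50, rounded up to 388850; 388,850 required, 388,716 in favor — not approved.
Class II: 3/4 of 2987979 = 2240984.25, rounded up to 2240985; 2,240,985 required, 2,241,248 in favor — approved.
Class III: 3/4 of 14644441 = 10983330.75, rounded up to 10983331; 10,983,331 required, 10,983,331 in favor — approved.

Not approved — the Class I shares did not give the required vote.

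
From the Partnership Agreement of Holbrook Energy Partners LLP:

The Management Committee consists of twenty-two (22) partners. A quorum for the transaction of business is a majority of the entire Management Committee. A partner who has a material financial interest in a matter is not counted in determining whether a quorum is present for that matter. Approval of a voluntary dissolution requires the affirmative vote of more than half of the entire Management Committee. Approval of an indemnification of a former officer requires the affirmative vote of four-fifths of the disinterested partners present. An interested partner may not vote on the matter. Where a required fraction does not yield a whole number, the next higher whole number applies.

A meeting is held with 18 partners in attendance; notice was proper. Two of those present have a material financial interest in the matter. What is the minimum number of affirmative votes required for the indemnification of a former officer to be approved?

13

The indemnification of a former officer requires four-fifths of the disinterested partners present (18 − 2 = 16).
4/5 of 16 = 12.80, rounded up to 13.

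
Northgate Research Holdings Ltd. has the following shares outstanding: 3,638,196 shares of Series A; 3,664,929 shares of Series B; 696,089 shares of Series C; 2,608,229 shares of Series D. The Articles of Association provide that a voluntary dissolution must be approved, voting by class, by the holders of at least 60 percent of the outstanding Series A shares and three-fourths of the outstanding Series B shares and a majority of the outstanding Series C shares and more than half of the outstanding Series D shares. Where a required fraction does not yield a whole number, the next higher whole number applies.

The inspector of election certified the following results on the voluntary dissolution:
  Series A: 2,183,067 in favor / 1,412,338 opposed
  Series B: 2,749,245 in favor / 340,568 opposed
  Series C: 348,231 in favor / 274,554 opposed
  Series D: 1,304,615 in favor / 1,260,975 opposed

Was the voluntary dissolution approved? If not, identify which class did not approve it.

Series A: 3/5 of 3638196 = 2182917.60, rounded up to 2182918; 2,182,918 required, 2,183,067 in favor — approved.
Series B: 3/4 of 3664929 = 2748696.75, rounded up to 2748697; 2,748,697 required, 2,749,245 in favor — approved.
Series C: a majority of 696089 is 348045; 348,045 required, 348,231 in favor — approved.
Series D: a majority of 2608229 is 1304115; 1,304,115 required, 1,304,615 in favor — approved.

Approved — every class gave the required vote.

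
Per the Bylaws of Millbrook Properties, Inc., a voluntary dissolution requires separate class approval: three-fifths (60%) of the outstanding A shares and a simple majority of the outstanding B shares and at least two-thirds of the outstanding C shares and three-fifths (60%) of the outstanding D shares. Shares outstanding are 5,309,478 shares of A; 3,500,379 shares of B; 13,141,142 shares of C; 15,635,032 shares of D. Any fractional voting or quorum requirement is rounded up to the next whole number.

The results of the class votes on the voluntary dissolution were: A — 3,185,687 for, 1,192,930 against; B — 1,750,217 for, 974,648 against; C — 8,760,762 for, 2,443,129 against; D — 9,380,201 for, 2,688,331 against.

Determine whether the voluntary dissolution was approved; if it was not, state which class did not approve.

A: 3/5 of 5309478 = 3185686.80, rounded up to 3185687; 3,185,687 required, 3,185,687 in favor — approved.
B: a majority of 3500379 is 1750190; 1,750,190 required, 1,750,217 in favor — approved.
C: 2/3 of 13141142 = 8760761.33, rounded up to 8760762; 8,760,762 required, 8,760,762 in favor — approved.
D: 3/5 of 15635032 = 9381019.20, rounded up to 9381020; 9,381,020 required, 9,380,201 in favor — not approved.

Not approved — the D shares did not give the required vote.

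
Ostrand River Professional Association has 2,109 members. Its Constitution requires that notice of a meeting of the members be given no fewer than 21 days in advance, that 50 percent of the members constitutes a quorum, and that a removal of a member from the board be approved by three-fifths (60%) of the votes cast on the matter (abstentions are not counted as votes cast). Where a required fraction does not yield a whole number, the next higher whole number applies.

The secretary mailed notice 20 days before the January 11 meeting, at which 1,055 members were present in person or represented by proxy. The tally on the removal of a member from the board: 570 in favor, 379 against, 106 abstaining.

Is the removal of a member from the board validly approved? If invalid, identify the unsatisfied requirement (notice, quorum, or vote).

Notice: 20 days given; 21 required. Not satisfied.
Quorum: 50% of 2,109 = 1,054.50, rounded up to 1,055; 1,055 present. Satisfied.
Vote: requires three-fifths of the votes cast (1,055 − 106 abstaining = 949); 3/5 of 949 = 569.40, rounded up to 570, so 570 needed; 570 in favor. Satisfied.

Invalid — notice requirement not satisfied.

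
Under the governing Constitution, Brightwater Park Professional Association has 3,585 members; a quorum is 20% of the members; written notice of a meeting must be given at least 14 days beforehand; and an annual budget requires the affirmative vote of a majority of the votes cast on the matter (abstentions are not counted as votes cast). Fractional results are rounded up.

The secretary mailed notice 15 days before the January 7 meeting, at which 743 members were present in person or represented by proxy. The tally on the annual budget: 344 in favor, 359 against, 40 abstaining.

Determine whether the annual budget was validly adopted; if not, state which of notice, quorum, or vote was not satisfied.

Invalid — vote requirement not satisfied.

Notice: 15 days given; 14 required. Satisfied.
Quorum: 20% of 3,585 = 717; 743 present. Satisfied.
Vote: requires a majority of the votes cast (743 − 40 abstaining = 703); a majority of 703 is 352, so 352 needed; 344 in favor. Not satisfied.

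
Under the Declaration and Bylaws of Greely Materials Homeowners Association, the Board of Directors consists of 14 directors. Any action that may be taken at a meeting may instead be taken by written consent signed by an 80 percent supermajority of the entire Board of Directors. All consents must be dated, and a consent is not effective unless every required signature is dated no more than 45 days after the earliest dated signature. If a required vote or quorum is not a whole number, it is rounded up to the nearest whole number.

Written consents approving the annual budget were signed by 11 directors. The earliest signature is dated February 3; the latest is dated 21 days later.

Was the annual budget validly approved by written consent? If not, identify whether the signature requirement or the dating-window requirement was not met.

Signatures required: an 80 percent supermajority of 14 — 4/5 of 14 = 11.20, rounded up to 12, so 12 needed; 11 signed. Insufficient.
Dating window: the latest signature is 21 days after the earliest; the limit is 45 days. Within the window.

Not effective — insufficient signatures.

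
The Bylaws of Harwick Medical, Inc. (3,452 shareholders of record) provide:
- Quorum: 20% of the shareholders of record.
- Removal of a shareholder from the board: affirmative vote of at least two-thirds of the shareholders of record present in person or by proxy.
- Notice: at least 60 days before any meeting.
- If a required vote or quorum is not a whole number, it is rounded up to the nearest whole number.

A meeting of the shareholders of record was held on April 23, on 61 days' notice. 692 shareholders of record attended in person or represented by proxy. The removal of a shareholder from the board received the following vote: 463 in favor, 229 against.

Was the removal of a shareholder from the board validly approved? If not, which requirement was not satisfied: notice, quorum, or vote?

Valid — all requirements satisfied.

Notice: 61 days given; 60 required. Satisfied.
Quorum: 20% of 3,452 = 690.40, rounded up to 691; 692 present. Satisfied.
Vote: requires two-thirds of those present (692); 2/3 of 692 = 461.33, rounded up to 462, so 462 needed; 463 in favor. Satisfied.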